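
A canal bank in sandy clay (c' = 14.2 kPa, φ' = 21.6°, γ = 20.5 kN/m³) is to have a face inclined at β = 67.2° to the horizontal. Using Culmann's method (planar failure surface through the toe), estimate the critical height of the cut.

H_c = 7.91 m

Culmann's analysis gives the critical failure plane at α_cr = (β + φ')/2 = (67.2 + 21.6)/2 = 44.4°, and the critical height
H_c = (4c'/γ) · sinβ cosφ' / [1 − cos(β − φ')]
    = (4·14.2/20.5) · sin67.2°·cos21.6° / [1 − cos(45.6°)]
    = 2.771 · 0.9219·0.9298 / [1 − 0.6997]
    = 2.771 · 0.8571 / 0.3003
    = 7.91 m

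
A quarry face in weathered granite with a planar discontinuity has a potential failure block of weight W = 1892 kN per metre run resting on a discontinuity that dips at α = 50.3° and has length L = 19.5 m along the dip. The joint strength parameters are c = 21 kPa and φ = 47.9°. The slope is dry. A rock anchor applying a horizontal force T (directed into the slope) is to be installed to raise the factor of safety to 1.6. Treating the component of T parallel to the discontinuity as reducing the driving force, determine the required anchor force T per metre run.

Resolving forces along and normal to the sliding plane, with the horizontal anchor force T adding T·sinα to the effective normal force and T·cosα acting up the plane against the driving force:
FS = [cL + (W cosα + T sinα) tanφ] / [W sinα − T cosα]
Without the anchor: N' = 1208.5 kN/m, driving T_d = 1455.7 kN/m, resisting R = 21·19.5 + 1208.5·tan47.9° = 1747.0 kN/m, FS = 1.20.
Setting FS = 1.6 and solving for T:
1.6·(1455.7 − T cos50.3°) = 1747.0 + T sin50.3°·tan47.9°
T·(sin50.3°·tan47.9° + 1.6·cos50.3°) = 1.6·1455.7 − 1747.0
T·(0.7694·1.1067 + 1.6·0.6388) = 2329.1 − 1747.0 = 582.1
T·1.8735 = 582.1
T = 310.7 kN/m

T = 311 kN/m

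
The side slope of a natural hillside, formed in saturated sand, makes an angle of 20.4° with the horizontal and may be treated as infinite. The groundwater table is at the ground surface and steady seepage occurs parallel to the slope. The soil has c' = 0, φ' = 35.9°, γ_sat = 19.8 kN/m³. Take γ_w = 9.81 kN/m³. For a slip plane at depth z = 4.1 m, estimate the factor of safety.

FS = 0.98

With seepage parallel to the slope and the water table at the surface, the effective normal stress on the slip plane uses the buoyant unit weight γ' = γ_sat − γ_w while the driving shear stress uses γ_sat:
FS = [c' + γ' z cos²β tanφ'] / [γ_sat z sinβ cosβ]
(For c' = 0 this reduces to FS = (γ'/γ_sat)·tanφ'/tanβ.)
γ' = 19.8 − 9.81 = 9.99 kN/m³
Numerator = 0.0 + 9.99·4.1·cos²20.4°·tan35.9° = 0.0 + 9.99·4.1·0.8785·0.7239 = 26.047 kPa
Denominator = 19.8·4.1·sin20.4°·cos20.4° = 19.8·4.1·0.3486·0.9373 = 26.522 kPa
FS = 26.047 / 26.522 = 0.982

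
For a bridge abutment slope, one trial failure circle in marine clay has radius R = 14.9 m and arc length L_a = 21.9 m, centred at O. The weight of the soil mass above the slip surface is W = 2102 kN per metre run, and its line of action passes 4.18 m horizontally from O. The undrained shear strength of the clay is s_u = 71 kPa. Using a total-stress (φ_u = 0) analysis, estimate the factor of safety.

Taking moments about the centre O, the resisting moment is provided by the undrained shear strength acting along the arc:
M_R = s_u·L_a·R = 71·21.90·14.9 = 23168.0 kN·m/m
M_D = W·d = 2102·4.18 = 8786.4 kN·m/m
FS = M_R / M_D = 23168.0 / 8786.4 = 2.637

FS = 2.64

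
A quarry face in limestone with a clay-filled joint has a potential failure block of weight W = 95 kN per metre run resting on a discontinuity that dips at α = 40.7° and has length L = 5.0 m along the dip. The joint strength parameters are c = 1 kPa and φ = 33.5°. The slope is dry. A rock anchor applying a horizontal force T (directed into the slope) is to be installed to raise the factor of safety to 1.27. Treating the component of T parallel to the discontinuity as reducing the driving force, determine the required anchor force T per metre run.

T = 19 kN/m

Resolving forces along and normal to the sliding plane, with the horizontal anchor force T adding T·sinα to the effective normal force and T·cosα acting up the plane against the driving force:
FS = [cL + (W cosα + T sinα) tanφ] / [W sinα − T cosα]
Without the anchor: N' = 72.0 kN/m, driving T_d = 61.9 kN/m, resisting R = 1·5.0 + 72.0·tan33.5° = 52.7 kN/m, FS = 0.85.
Setting FS = 1.27 and solving for T:
1.27·(61.9 − T cos40.7°) = 52.7 + T sin40.7°·tan33.5°
T·(sin40.7°·tan33.5° + 1.27·cos40.7°) = 1.27·61.9 − 52.7
T·(0.6521·0.6619 + 1.27·0.7581) = 78.7 − 52.7 = 26.0
T·1.3944 = 26.0
T = 18.6 kN/m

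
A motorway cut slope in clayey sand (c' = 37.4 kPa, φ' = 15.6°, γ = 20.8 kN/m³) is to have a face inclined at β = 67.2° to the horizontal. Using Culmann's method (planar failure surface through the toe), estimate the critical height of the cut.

H_c = 16.86 m

Culmann's analysis gives the critical failure plane at α_cr = (β + φ')/2 = (67.2 + 15.6)/2 = 41.4°, and the critical height
H_c = (4c'/γ) · sinβ cosφ' / [1 − cos(β − φ')]
    = (4·37.4/20.8) · sin67.2°·cos15.6° / [1 − cos(51.6°)]
    = 7.192 · 0.9219·0.9632 / [1 − 0.6211]
    = 7.192 · 0.8879 / 0.3789
    = 16.86 m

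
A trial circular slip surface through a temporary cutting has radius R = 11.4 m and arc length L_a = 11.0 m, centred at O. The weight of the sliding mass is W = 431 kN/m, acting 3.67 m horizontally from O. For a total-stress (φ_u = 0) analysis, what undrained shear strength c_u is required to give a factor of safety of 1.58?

c_u = 19.9 kPa

FS = c_u·L_a·R / (W·d), so c_u = FS·W·d / (L_a·R).
c_u = 1.58·431·3.67 / (11.00·11.4) = 2499.2 / 125.40 = 19.93 kPa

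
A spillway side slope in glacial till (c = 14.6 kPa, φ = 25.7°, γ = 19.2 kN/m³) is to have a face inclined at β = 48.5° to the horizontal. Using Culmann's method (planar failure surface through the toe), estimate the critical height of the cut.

H_c = 26.27 m

Culmann's analysis gives the critical failure plane at α_cr = (β + φ)/2 = (48.5 + 25.7)/2 = 37.1°, and the critical height
H_c = (4c/γ) · sinβ cosφ / [1 − cos(β − φ)]
    = (4·14.6/19.2) · sin48.5°·cos25.7° / [1 − cos(22.8°)]
    = 3.042 · 0.7490·0.9011 / [1 − 0.9219]
    = 3.042 · 0.6749 / 0.0781
    = 26.27 m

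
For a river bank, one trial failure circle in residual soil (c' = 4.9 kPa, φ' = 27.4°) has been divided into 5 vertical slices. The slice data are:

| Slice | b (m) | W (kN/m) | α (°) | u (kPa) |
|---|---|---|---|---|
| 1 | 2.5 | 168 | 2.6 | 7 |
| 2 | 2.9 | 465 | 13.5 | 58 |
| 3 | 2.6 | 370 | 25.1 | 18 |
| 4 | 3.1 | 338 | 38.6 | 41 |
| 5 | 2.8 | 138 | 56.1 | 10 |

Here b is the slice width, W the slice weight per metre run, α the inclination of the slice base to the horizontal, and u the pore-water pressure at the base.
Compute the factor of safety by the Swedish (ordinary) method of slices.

Ordinary method of slices: FS = Σ[c'·Δl_i + (W_i cosα_i − u_i·Δl_i)·tanφ'] / Σ W_i sinα_i, with Δl_i = b_i / cosα_i.
Slice 1: Δl = 2.5/cos2.6° = 2.503 m; N'_1 = 168·cos2.6° − 7·2.503 = 150.3; c'Δl = 12.26; W sinα = 7.6
Slice 2: Δl = 2.9/cos13.5° = 2.982 m; N'_2 = 465·cos13.5° − 58·2.982 = 279.2; c'Δl = 14.61; W sinα = 108.6
Slice 3: Δl = 2.6/cos25.1° = 2.871 m; N'_3 = 370·cos25.1° − 18·2.871 = 283.4; c'Δl = 14.07; W sinα = 157.0
Slice 4: Δl = 3.1/cos38.6° = 3.967 m; N'_4 = 338·cos38.6° − 41·3.967 = 101.5; c'Δl = 19.44; W sinα = 210.9
Slice 5: Δl = 2.8/cos56.1° = 5.020 m; N'_5 = 138·cos56.1° − 10·5.020 = 26.8; c'Δl = 24.60; W sinα = 114.5
Σc'Δl = 85.0 kN/m; ΣN' = 841.2 kN/m; ΣW sinα = 598.5 kN/m
Resisting = 85.0 + 841.2·tan27.4° = 85.0 + 436.0 = 521.0 kN/m
FS = 521.0 / 598.5 = 0.870

FS = 0.87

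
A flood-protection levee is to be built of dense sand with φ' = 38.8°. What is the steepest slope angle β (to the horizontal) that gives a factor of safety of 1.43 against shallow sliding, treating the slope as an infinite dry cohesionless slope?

For an infinite dry cohesionless slope FS = tanφ'/tanβ, so tanβ = tanφ' / FS.
tanβ = tan38.8° / 1.43 = 0.8040 / 1.43 = 0.5623
β = arctan(0.5623) = 29.35°

β = 29.3°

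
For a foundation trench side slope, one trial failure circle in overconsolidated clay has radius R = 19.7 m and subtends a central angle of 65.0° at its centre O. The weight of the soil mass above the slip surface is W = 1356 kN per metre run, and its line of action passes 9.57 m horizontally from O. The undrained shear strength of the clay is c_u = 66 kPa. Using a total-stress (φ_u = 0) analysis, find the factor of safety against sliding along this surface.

FS = 2.24

Taking moments about the centre O, the resisting moment is provided by the undrained shear strength acting along the arc:
Arc length L_a = R·θ = 19.7·(65.0°·π/180) = 19.7·1.1345 = 22.35 m
M_R = c_u·L_a·R = 66·22.35·19.7 = 29058.1 kN·m/m
M_D = W·d = 1356·9.57 = 12976.9 kN·m/m
FS = M_R / M_D = 29058.1 / 12976.9 = 2.239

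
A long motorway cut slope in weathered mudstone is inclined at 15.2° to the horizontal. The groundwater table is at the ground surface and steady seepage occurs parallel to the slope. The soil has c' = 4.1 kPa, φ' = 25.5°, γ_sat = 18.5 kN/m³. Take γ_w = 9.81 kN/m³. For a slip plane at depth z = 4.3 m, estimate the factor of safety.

With seepage parallel to the slope and the water table at the surface, the effective normal stress on the slip plane uses the buoyant unit weight γ' = γ_sat − γ_w while the driving shear stress uses γ_sat:
FS = [c' + γ' z cos²β tanφ'] / [γ_sat z sinβ cosβ]
γ' = 18.5 − 9.81 = 8.69 kN/m³
Numerator = 4.1 + 8.69·4.3·cos²15.2°·tan25.5° = 4.1 + 8.69·4.3·0.9313·0.4770 = 20.698 kPa
Denominator = 18.5·4.3·sin15.2°·cos15.2° = 18.5·4.3·0.2622·0.9650 = 20.127 kPa
FS = 20.698 / 20.127 = 1.028

FS = 1.03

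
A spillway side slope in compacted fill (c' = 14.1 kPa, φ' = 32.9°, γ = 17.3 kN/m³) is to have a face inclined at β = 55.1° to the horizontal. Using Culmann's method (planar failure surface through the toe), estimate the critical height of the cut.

Culmann's analysis gives the critical failure plane at α_cr = (β + φ')/2 = (55.1 + 32.9)/2 = 44.0°, and the critical height
H_c = (4c'/γ) · sinβ cosφ' / [1 − cos(β − φ')]
    = (4·14.1/17.3) · sin55.1°·cos32.9° / [1 − cos(22.2°)]
    = 3.260 · 0.8202·0.8396 / [1 − 0.9259]
    = 3.260 · 0.6886 / 0.0741
    = 30.28 m

H_c = 30.28 m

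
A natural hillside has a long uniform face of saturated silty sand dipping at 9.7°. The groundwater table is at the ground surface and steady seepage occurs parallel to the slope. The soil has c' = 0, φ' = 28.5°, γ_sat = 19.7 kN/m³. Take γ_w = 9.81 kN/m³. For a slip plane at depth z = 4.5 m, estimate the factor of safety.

With seepage parallel to the slope and the water table at the surface, the effective normal stress on the slip plane uses the buoyant unit weight γ' = γ_sat − γ_w while the driving shear stress uses γ_sat:
FS = [c' + γ' z cos²β tanφ'] / [γ_sat z sinβ cosβ]
(For c' = 0 this reduces to FS = (γ'/γ_sat)·tanφ'/tanβ.)
γ' = 19.7 − 9.81 = 9.89 kN/m³
Numerator = 0.0 + 9.89·4.5·cos²9.7°·tan28.5° = 0.0 + 9.89·4.5·0.9716·0.5430 = 23.478 kPa
Denominator = 19.7·4.5·sin9.7°·cos9.7° = 19.7·4.5·0.1685·0.9857 = 14.723 kPa
FS = 23.478 / 14.723 = 1.595

FS = 1.59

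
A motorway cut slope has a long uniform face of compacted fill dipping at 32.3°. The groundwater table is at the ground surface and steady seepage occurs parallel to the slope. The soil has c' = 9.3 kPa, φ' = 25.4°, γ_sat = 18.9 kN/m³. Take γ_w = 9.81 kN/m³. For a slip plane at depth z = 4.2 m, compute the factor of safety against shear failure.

With seepage parallel to the slope and the water table at the surface, the effective normal stress on the slip plane uses the buoyant unit weight γ' = γ_sat − γ_w while the driving shear stress uses γ_sat:
FS = [c' + γ' z cos²β tanφ'] / [γ_sat z sinβ cosβ]
γ' = 18.9 − 9.81 = 9.09 kN/m³
Numerator = 9.3 + 9.09·4.2·cos²32.3°·tan25.4° = 9.3 + 9.09·4.2·0.7145·0.4748 = 22.252 kPa
Denominator = 18.9·4.2·sin32.3°·cos32.3° = 18.9·4.2·0.5344·0.8453 = 35.853 kPa
FS = 22.252 / 35.853 = 0.621

FS = 0.62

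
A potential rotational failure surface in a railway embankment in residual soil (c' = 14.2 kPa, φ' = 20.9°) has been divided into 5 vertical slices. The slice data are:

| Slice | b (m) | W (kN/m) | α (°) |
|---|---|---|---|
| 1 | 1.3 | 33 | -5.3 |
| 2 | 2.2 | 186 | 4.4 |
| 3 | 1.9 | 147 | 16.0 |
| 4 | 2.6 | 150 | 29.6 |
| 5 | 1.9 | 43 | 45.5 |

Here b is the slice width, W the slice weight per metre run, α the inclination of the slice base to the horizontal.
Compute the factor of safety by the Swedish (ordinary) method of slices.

Ordinary method of slices: FS = Σ[c'·Δl_i + (W_i cosα_i)·tanφ'] / Σ W_i sinα_i, with Δl_i = b_i / cosα_i.
Slice 1: Δl = 1.3/cos(-5.3°) = 1.306 m; N'_1 = 33·cos(-5.3°) = 32.9; c'Δl = 18.54; W sinα = -3.0
Slice 2: Δl = 2.2/cos4.4° = 2.207 m; N'_2 = 186·cos4.4° = 185.5; c'Δl = 31.33; W sinα = 14.3
Slice 3: Δl = 1.9/cos16.0° = 1.977 m; N'_3 = 147·cos16.0° = 141.3; c'Δl = 28.07; W sinα = 40.5
Slice 4: Δl = 2.6/cos29.6° = 2.990 m; N'_4 = 150·cos29.6° = 130.4; c'Δl = 42.46; W sinα = 74.1
Slice 5: Δl = 1.9/cos45.5° = 2.711 m; N'_5 = 43·cos45.5° = 30.1; c'Δl = 38.49; W sinα = 30.7
Σc'Δl = 158.9 kN/m; ΣN' = 520.2 kN/m; ΣW sinα = 156.5 kN/m
Resisting = 158.9 + 520.2·tan20.9° = 158.9 + 198.6 = 357.5 kN/m
FS = 357.5 / 156.5 = 2.285

FS = 2.28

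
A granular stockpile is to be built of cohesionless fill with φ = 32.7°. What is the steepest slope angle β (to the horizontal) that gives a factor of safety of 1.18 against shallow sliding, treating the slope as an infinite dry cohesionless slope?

β = 28.5°

For an infinite dry cohesionless slope FS = tanφ/tanβ, so tanβ = tanφ / FS.
tanβ = tan32.7° / 1.18 = 0.6420 / 1.18 = 0.5441
β = arctan(0.5441) = 28.55°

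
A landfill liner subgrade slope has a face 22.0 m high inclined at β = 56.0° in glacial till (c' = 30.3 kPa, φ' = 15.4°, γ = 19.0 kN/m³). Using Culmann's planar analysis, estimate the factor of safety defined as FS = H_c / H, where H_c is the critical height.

H_c = (4c'/γ) · sinβ cosφ' / [1 − cos(β − φ')]
    = (4·30.3/19.0) · sin56.0°·cos15.4° / [1 − cos40.6°]
    = 6.379 · 0.7993 / 0.2407 = 21.18 m
FS = H_c / H = 21.18 / 22.0 = 0.963

FS = 0.96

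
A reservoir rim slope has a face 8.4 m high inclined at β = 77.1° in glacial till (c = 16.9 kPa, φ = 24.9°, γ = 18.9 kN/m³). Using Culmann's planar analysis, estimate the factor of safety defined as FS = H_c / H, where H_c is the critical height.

H_c = (4c/γ) · sinβ cosφ / [1 − cos(β − φ)]
    = (4·16.9/18.9) · sin77.1°·cos24.9° / [1 − cos52.2°]
    = 3.577 · 0.8842 / 0.3871 = 8.17 m
FS = H_c / H = 8.17 / 8.4 = 0.973

FS = 0.97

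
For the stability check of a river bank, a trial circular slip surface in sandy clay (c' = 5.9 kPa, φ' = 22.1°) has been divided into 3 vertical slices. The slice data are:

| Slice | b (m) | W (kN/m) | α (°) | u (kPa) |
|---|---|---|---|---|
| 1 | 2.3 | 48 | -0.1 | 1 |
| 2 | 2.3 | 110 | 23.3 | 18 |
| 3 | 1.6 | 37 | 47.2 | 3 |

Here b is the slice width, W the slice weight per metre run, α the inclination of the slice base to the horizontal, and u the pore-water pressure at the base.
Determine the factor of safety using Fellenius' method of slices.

FS = 1.29

Ordinary method of slices: FS = Σ[c'·Δl_i + (W_i cosα_i − u_i·Δl_i)·tanφ'] / Σ W_i sinα_i, with Δl_i = b_i / cosα_i.
Slice 1: Δl = 2.3/cos(-0.1°) = 2.300 m; N'_1 = 48·cos(-0.1°) − 1·2.300 = 45.7; c'Δl = 13.57; W sinα = -0.1
Slice 2: Δl = 2.3/cos23.3° = 2.504 m; N'_2 = 110·cos23.3° − 18·2.504 = 56.0; c'Δl = 14.77; W sinα = 43.5
Slice 3: Δl = 1.6/cos47.2° = 2.355 m; N'_3 = 37·cos47.2° − 3·2.355 = 18.1; c'Δl = 13.89; W sinα = 27.1
Σc'Δl = 42.2 kN/m; ΣN' = 119.7 kN/m; ΣW sinα = 70.6 kN/m
Resisting = 42.2 + 119.7·tan22.1° = 42.2 + 48.6 = 90.9 kN/m
FS = 90.9 / 70.6 = 1.287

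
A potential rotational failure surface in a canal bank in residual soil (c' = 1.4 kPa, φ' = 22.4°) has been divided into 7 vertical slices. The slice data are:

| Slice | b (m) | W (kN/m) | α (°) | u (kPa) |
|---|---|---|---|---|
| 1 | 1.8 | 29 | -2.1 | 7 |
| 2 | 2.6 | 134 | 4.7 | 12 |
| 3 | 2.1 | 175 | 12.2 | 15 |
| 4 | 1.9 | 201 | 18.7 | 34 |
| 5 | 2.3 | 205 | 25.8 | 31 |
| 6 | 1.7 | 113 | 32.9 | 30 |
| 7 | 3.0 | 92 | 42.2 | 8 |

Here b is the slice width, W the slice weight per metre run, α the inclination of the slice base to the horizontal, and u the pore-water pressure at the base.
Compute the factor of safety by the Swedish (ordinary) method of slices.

Ordinary method of slices: FS = Σ[c'·Δl_i + (W_i cosα_i − u_i·Δl_i)·tanφ'] / Σ W_i sinα_i, with Δl_i = b_i / cosα_i.
Slice 1: Δl = 1.8/cos(-2.1°) = 1.801 m; N'_1 = 29·cos(-2.1°) − 7·1.801 = 16.4; c'Δl = 2.52; W sinα = -1.1
Slice 2: Δl = 2.6/cos4.7° = 2.609 m; N'_2 = 134·cos4.7° − 12·2.609 = 102.2; c'Δl = 3.65; W sinα = 11.0
Slice 3: Δl = 2.1/cos12.2° = 2.149 m; N'_3 = 175·cos12.2° − 15·2.149 = 138.8; c'Δl = 3.01; W sinα = 37.0
Slice 4: Δl = 1.9/cos18.7° = 2.006 m; N'_4 = 201·cos18.7° − 34·2.006 = 122.2; c'Δl = 2.81; W sinα = 64.4
Slice 5: Δl = 2.3/cos25.8° = 2.555 m; N'_5 = 205·cos25.8° − 31·2.555 = 105.4; c'Δl = 3.58; W sinα = 89.2
Slice 6: Δl = 1.7/cos32.9° = 2.025 m; N'_6 = 113·cos32.9° − 30·2.025 = 34.1; c'Δl = 2.83; W sinα = 61.4
Slice 7: Δl = 3.0/cos42.2° = 4.050 m; N'_7 = 92·cos42.2° − 8·4.050 = 35.8; c'Δl = 5.67; W sinα = 61.8
Σc'Δl = 24.1 kN/m; ΣN' = 554.9 kN/m; ΣW sinα = 323.7 kN/m
Resisting = 24.1 + 554.9·tan22.4° = 24.1 + 228.7 = 252.8 kN/m
FS = 252.8 / 323.7 = 0.781

FS = 0.78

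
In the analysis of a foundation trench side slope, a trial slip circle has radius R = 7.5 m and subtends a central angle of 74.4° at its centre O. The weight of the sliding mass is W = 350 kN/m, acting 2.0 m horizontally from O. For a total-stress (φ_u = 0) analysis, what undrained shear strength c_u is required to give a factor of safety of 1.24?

FS = c_u·L_a·R / (W·d), so c_u = FS·W·d / (L_a·R).
Arc length L_a = R·θ = 7.5·(74.4°·π/180) = 7.5·1.2985 = 9.74 m
c_u = 1.24·350·2.0 / (9.74·7.5) = 868.0 / 73.04 = 11.88 kPa

c_u = 11.9 kPa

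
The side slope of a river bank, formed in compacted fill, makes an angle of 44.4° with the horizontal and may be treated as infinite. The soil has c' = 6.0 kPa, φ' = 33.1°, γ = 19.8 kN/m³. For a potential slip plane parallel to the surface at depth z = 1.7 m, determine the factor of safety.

FS = 1.02

For an infinite slope with a slip plane parallel to the surface (no pore pressure): FS = [c' + γz cos²β tanφ'] / [γz sinβ cosβ].
γz = 19.8·1.7 = 33.66 kN/m²
Numerator = 6.0 + 33.66·cos²44.4°·tan33.1° = 6.0 + 33.66·0.5105·0.6519 = 17.201 kPa
Denominator = 33.66·sin44.4°·cos44.4° = 33.66·0.6997·0.7145 = 16.826 kPa
FS = 17.201 / 16.826 = 1.022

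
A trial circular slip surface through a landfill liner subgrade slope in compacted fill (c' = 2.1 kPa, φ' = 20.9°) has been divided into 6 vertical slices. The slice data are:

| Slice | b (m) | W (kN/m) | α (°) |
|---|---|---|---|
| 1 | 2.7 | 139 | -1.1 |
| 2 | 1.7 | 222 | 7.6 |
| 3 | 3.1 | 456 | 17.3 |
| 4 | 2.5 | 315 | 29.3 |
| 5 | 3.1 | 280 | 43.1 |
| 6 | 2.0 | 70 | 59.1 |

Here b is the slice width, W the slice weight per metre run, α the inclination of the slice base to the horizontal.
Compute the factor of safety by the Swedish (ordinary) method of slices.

FS = 0.95

Ordinary method of slices: FS = Σ[c'·Δl_i + (W_i cosα_i)·tanφ'] / Σ W_i sinα_i, with Δl_i = b_i / cosα_i.
Slice 1: Δl = 2.7/cos(-1.1°) = 2.700 m; N'_1 = 139·cos(-1.1°) = 139.0; c'Δl = 5.67; W sinα = -2.7
Slice 2: Δl = 1.7/cos7.6° = 1.715 m; N'_2 = 222·cos7.6° = 220.0; c'Δl = 3.60; W sinα = 29.4
Slice 3: Δl = 3.1/cos17.3° = 3.247 m; N'_3 = 456·cos17.3° = 435.4; c'Δl = 6.82; W sinα = 135.6
Slice 4: Δl = 2.5/cos29.3° = 2.867 m; N'_4 = 315·cos29.3° = 274.7; c'Δl = 6.02; W sinα = 154.2
Slice 5: Δl = 3.1/cos43.1° = 4.246 m; N'_5 = 280·cos43.1° = 204.4; c'Δl = 8.92; W sinα = 191.3
Slice 6: Δl = 2.0/cos59.1° = 3.895 m; N'_6 = 70·cos59.1° = 35.9; c'Δl = 8.18; W sinα = 60.1
Σc'Δl = 39.2 kN/m; ΣN' = 1309.5 kN/m; ΣW sinα = 567.8 kN/m
Resisting = 39.2 + 1309.5·tan20.9° = 39.2 + 500.0 = 539.3 kN/m
FS = 539.3 / 567.8 = 0.950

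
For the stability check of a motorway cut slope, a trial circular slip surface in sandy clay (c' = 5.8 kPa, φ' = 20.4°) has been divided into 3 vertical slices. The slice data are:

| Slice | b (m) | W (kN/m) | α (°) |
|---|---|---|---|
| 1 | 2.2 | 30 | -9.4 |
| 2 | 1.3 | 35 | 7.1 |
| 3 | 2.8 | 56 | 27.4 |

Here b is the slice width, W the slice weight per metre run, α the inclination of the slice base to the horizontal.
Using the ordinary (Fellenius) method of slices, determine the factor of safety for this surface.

FS = 3.22

Ordinary method of slices: FS = Σ[c'·Δl_i + (W_i cosα_i)·tanφ'] / Σ W_i sinα_i, with Δl_i = b_i / cosα_i.
Slice 1: Δl = 2.2/cos(-9.4°) = 2.230 m; N'_1 = 30·cos(-9.4°) = 29.6; c'Δl = 12.93; W sinα = -4.9
Slice 2: Δl = 1.3/cos7.1° = 1.310 m; N'_2 = 35·cos7.1° = 34.7; c'Δl = 7.60; W sinα = 4.3
Slice 3: Δl = 2.8/cos27.4° = 3.154 m; N'_3 = 56·cos27.4° = 49.7; c'Δl = 18.29; W sinα = 25.8
Σc'Δl = 38.8 kN/m; ΣN' = 114.0 kN/m; ΣW sinα = 25.2 kN/m
Resisting = 38.8 + 114.0·tan20.4° = 38.8 + 42.4 = 81.2 kN/m
FS = 81.2 / 25.2 = 3.224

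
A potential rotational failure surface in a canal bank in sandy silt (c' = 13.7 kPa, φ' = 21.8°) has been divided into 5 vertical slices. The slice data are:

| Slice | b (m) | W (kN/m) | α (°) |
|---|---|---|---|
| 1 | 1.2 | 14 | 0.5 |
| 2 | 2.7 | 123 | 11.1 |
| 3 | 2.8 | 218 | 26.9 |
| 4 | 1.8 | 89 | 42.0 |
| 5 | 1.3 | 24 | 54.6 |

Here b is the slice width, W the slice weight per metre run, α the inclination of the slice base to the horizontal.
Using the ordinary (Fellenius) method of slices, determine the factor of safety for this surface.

Ordinary method of slices: FS = Σ[c'·Δl_i + (W_i cosα_i)·tanφ'] / Σ W_i sinα_i, with Δl_i = b_i / cosα_i.
Slice 1: Δl = 1.2/cos0.5° = 1.200 m; N'_1 = 14·cos0.5° = 14.0; c'Δl = 16.44; W sinα = 0.1
Slice 2: Δl = 2.7/cos11.1° = 2.751 m; N'_2 = 123·cos11.1° = 120.7; c'Δl = 37.70; W sinα = 23.7
Slice 3: Δl = 2.8/cos26.9° = 3.140 m; N'_3 = 218·cos26.9° = 194.4; c'Δl = 43.01; W sinα = 98.6
Slice 4: Δl = 1.8/cos42.0° = 2.422 m; N'_4 = 89·cos42.0° = 66.1; c'Δl = 33.18; W sinα = 59.6
Slice 5: Δl = 1.3/cos54.6° = 2.244 m; N'_5 = 24·cos54.6° = 13.9; c'Δl = 30.75; W sinα = 19.6
Σc'Δl = 161.1 kN/m; ΣN' = 409.2 kN/m; ΣW sinα = 201.5 kN/m
Resisting = 161.1 + 409.2·tan21.8° = 161.1 + 163.6 = 324.7 kN/m
FS = 324.7 / 201.5 = 1.611

FS = 1.61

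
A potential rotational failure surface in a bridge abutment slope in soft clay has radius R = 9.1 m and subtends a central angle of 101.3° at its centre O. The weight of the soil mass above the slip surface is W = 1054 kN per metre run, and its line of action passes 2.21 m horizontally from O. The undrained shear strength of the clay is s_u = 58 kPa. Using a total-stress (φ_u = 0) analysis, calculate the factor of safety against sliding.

Taking moments about the centre O, the resisting moment is provided by the undrained shear strength acting along the arc:
Arc length L_a = R·θ = 9.1·(101.3°·π/180) = 9.1·1.7680 = 16.09 m
M_R = s_u·L_a·R = 58·16.09·9.1 = 8491.8 kN·m/m
M_D = W·d = 1054·2.21 = 2329.3 kN·m/m
FS = M_R / M_D = 8491.8 / 2329.3 = 3.646

FS = 3.65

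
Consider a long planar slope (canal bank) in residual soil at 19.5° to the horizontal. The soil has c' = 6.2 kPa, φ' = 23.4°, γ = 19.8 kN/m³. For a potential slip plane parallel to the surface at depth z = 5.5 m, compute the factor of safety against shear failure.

FS = 1.40

For an infinite slope with a slip plane parallel to the surface (no pore pressure): FS = [c' + γz cos²β tanφ'] / [γz sinβ cosβ].
γz = 19.8·5.5 = 108.90 kN/m²
Numerator = 6.2 + 108.90·cos²19.5°·tan23.4° = 6.2 + 108.90·0.8886·0.4327 = 48.074 kPa
Denominator = 108.90·sin19.5°·cos19.5° = 108.90·0.3338·0.9426 = 34.266 kPa
FS = 48.074 / 34.266 = 1.403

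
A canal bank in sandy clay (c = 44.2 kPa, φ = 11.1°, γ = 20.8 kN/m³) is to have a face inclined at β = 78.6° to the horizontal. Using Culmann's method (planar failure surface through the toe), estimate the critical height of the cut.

H_c = 13.25 m

Culmann's analysis gives the critical failure plane at α_cr = (β + φ)/2 = (78.6 + 11.1)/2 = 44.8°, and the critical height
H_c = (4c/γ) · sinβ cosφ / [1 − cos(β − φ)]
    = (4·44.2/20.8) · sin78.6°·cos11.1° / [1 − cos(67.5°)]
    = 8.500 · 0.9803·0.9813 / [1 − 0.3827]
    = 8.500 · 0.9619 / 0.6173
    = 13.25 m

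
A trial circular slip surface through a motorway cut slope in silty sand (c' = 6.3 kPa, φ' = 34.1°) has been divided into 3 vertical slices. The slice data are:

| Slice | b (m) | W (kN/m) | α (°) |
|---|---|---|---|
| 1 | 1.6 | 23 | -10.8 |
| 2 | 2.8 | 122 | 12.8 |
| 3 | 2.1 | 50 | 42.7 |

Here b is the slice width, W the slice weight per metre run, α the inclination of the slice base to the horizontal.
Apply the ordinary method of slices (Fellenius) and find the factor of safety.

Ordinary method of slices: FS = Σ[c'·Δl_i + (W_i cosα_i)·tanφ'] / Σ W_i sinα_i, with Δl_i = b_i / cosα_i.
Slice 1: Δl = 1.6/cos(-10.8°) = 1.629 m; N'_1 = 23·cos(-10.8°) = 22.6; c'Δl = 10.26; W sinα = -4.3
Slice 2: Δl = 2.8/cos12.8° = 2.871 m; N'_2 = 122·cos12.8° = 119.0; c'Δl = 18.09; W sinα = 27.0
Slice 3: Δl = 2.1/cos42.7° = 2.857 m; N'_3 = 50·cos42.7° = 36.7; c'Δl = 18.00; W sinα = 33.9
Σc'Δl = 46.4 kN/m; ΣN' = 178.3 kN/m; ΣW sinα = 56.6 kN/m
Resisting = 46.4 + 178.3·tan34.1° = 46.4 + 120.7 = 167.1 kN/m
FS = 167.1 / 56.6 = 2.950

FS = 2.95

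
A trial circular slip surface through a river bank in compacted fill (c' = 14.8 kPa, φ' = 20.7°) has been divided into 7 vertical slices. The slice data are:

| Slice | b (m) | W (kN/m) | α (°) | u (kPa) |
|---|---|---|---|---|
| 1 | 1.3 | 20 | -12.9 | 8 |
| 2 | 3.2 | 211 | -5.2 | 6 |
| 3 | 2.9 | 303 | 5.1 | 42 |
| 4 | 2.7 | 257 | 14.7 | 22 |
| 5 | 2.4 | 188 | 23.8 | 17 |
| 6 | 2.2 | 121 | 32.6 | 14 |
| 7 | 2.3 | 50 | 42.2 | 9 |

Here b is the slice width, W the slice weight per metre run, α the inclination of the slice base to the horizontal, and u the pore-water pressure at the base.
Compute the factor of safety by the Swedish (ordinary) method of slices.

Ordinary method of slices: FS = Σ[c'·Δl_i + (W_i cosα_i − u_i·Δl_i)·tanφ'] / Σ W_i sinα_i, with Δl_i = b_i / cosα_i.
Slice 1: Δl = 1.3/cos(-12.9°) = 1.334 m; N'_1 = 20·cos(-12.9°) − 8·1.334 = 8.8; c'Δl = 19.74; W sinα = -4.5
Slice 2: Δl = 3.2/cos(-5.2°) = 3.213 m; N'_2 = 211·cos(-5.2°) − 6·3.213 = 190.9; c'Δl = 47.56; W sinα = -19.1
Slice 3: Δl = 2.9/cos5.1° = 2.912 m; N'_3 = 303·cos5.1° − 42·2.912 = 179.5; c'Δl = 43.09; W sinα = 26.9
Slice 4: Δl = 2.7/cos14.7° = 2.791 m; N'_4 = 257·cos14.7° − 22·2.791 = 187.2; c'Δl = 41.31; W sinα = 65.2
Slice 5: Δl = 2.4/cos23.8° = 2.623 m; N'_5 = 188·cos23.8° − 17·2.623 = 127.4; c'Δl = 38.82; W sinα = 75.9
Slice 6: Δl = 2.2/cos32.6° = 2.611 m; N'_6 = 121·cos32.6° − 14·2.611 = 65.4; c'Δl = 38.65; W sinα = 65.2
Slice 7: Δl = 2.3/cos42.2° = 3.105 m; N'_7 = 50·cos42.2° − 9·3.105 = 9.1; c'Δl = 45.95; W sinα = 33.6
Σc'Δl = 275.1 kN/m; ΣN' = 768.3 kN/m; ΣW sinα = 243.2 kN/m
Resisting = 275.1 + 768.3·tan20.7° = 275.1 + 290.3 = 565.4 kN/m
FS = 565.4 / 243.2 = 2.325

FS = 2.32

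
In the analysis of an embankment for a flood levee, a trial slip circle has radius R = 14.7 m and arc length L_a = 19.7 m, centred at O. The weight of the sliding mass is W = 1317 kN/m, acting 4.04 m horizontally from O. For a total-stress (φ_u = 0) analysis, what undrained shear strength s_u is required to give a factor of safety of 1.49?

FS = s_u·L_a·R / (W·d), so s_u = FS·W·d / (L_a·R).
s_u = 1.49·1317·4.04 / (19.70·14.7) = 7927.8 / 289.59 = 27.38 kPa

s_u = 27.4 kPa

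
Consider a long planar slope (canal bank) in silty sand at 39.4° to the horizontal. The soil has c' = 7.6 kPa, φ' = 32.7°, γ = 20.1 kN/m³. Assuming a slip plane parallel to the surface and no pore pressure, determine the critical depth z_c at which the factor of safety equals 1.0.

Setting FS = 1.00 in FS = [c' + γz cos²β tanφ'] / [γz sinβ cosβ] and solving for z:
z = c' / [γ cosβ (FS·sinβ − cosβ·tanφ')]
  = 7.6 / [20.1·cos39.4°·(1.00·sin39.4° − cos39.4°·tan32.7°)]
  = 7.6 / [20.1·0.7727·(1.00·0.6347 − 0.7727·0.6420)]
  = 7.6 / 2.1534 = 3.529 m

z_c = 3.53 m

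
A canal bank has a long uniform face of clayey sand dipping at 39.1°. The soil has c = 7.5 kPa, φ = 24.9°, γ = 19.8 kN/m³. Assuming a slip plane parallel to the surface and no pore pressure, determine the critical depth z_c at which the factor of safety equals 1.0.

z_c = 1.80 m

Setting FS = 1.00 in FS = [c + γz cos²β tanφ] / [γz sinβ cosβ] and solving for z:
z = c / [γ cosβ (FS·sinβ − cosβ·tanφ)]
  = 7.5 / [19.8·cos39.1°·(1.00·sin39.1° − cos39.1°·tan24.9°)]
  = 7.5 / [19.8·0.7760·(1.00·0.6307 − 0.7760·0.4642)]
  = 7.5 / 4.1556 = 1.805 m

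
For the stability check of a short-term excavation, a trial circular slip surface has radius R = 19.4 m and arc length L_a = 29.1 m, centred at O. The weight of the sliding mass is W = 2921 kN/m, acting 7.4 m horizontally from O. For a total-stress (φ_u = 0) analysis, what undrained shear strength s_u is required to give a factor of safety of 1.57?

s_u = 60.1 kPa

FS = s_u·L_a·R / (W·d), so s_u = FS·W·d / (L_a·R).
s_u = 1.57·2921·7.4 / (29.10·19.4) = 33936.2 / 564.54 = 60.11 kPa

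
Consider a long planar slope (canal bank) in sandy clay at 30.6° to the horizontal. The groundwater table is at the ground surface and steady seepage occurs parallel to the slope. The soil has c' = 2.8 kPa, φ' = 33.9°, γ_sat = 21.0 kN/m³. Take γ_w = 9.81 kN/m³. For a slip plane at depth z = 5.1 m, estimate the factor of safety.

FS = 0.67

With seepage parallel to the slope and the water table at the surface, the effective normal stress on the slip plane uses the buoyant unit weight γ' = γ_sat − γ_w while the driving shear stress uses γ_sat:
FS = [c' + γ' z cos²β tanφ'] / [γ_sat z sinβ cosβ]
γ' = 21.0 − 9.81 = 11.19 kN/m³
Numerator = 2.8 + 11.19·5.1·cos²30.6°·tan33.9° = 2.8 + 11.19·5.1·0.7409·0.6720 = 31.212 kPa
Denominator = 21.0·5.1·sin30.6°·cos30.6° = 21.0·5.1·0.5090·0.8607 = 46.926 kPa
FS = 31.212 / 46.926 = 0.665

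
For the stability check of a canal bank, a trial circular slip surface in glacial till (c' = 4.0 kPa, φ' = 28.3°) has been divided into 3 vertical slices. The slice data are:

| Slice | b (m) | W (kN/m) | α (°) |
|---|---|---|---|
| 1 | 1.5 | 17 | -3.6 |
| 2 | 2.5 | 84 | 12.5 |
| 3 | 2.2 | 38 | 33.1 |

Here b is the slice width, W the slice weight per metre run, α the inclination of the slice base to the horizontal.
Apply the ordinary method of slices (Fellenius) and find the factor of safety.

FS = 2.57

Ordinary method of slices: FS = Σ[c'·Δl_i + (W_i cosα_i)·tanφ'] / Σ W_i sinα_i, with Δl_i = b_i / cosα_i.
Slice 1: Δl = 1.5/cos(-3.6°) = 1.503 m; N'_1 = 17·cos(-3.6°) = 17.0; c'Δl = 6.01; W sinα = -1.1
Slice 2: Δl = 2.5/cos12.5° = 2.561 m; N'_2 = 84·cos12.5° = 82.0; c'Δl = 10.24; W sinα = 18.2
Slice 3: Δl = 2.2/cos33.1° = 2.626 m; N'_3 = 38·cos33.1° = 31.8; c'Δl = 10.50; W sinα = 20.8
Σc'Δl = 26.8 kN/m; ΣN' = 130.8 kN/m; ΣW sinα = 37.9 kN/m
Resisting = 26.8 + 130.8·tan28.3° = 26.8 + 70.4 = 97.2 kN/m
FS = 97.2 / 37.9 = 2.567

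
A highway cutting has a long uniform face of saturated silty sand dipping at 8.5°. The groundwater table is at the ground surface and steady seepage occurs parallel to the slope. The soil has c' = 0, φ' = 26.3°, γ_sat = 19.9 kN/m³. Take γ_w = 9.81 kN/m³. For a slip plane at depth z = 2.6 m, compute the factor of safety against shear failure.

With seepage parallel to the slope and the water table at the surface, the effective normal stress on the slip plane uses the buoyant unit weight γ' = γ_sat − γ_w while the driving shear stress uses γ_sat:
FS = [c' + γ' z cos²β tanφ'] / [γ_sat z sinβ cosβ]
(For c' = 0 this reduces to FS = (γ'/γ_sat)·tanφ'/tanβ.)
γ' = 19.9 − 9.81 = 10.09 kN/m³
Numerator = 0.0 + 10.09·2.6·cos²8.5°·tan26.3° = 0.0 + 10.09·2.6·0.9782·0.4942 = 12.682 kPa
Denominator = 19.9·2.6·sin8.5°·cos8.5° = 19.9·2.6·0.1478·0.9890 = 7.564 kPa
FS = 12.682 / 7.564 = 1.677

FS = 1.68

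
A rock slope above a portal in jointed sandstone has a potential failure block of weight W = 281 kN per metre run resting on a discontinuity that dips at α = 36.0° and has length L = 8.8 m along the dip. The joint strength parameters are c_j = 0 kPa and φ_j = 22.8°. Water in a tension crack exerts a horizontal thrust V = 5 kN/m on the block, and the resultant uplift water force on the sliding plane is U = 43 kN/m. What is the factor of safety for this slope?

FS = 0.45

Resolving the block weight along and normal to the plane and applying the Mohr–Coulomb strength on the joint:
N' = W cosα − U − V sinα = 281·cos36.0° − 43 − 5·sin36.0° = 181.4 kN/m
Driving force T = W sinα + V cosα = 281·sin36.0° + 5·cos36.0° = 169.2 kN/m
Resisting force R = c_j·L + N'·tanφ_j = 0·8.8 + 181.4·tan22.8° = 0.0 + 76.3 = 76.3 kN/m
FS = R / T = 76.3 / 169.2 = 0.451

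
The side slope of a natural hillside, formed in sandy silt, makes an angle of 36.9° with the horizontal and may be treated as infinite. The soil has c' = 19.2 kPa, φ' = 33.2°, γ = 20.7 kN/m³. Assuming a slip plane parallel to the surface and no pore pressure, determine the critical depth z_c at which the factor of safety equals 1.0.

z_c = 15.04 m

Setting FS = 1.00 in FS = [c' + γz cos²β tanφ'] / [γz sinβ cosβ] and solving for z:
z = c' / [γ cosβ (FS·sinβ − cosβ·tanφ')]
  = 19.2 / [20.7·cos36.9°·(1.00·sin36.9° − cos36.9°·tan33.2°)]
  = 19.2 / [20.7·0.7997·(1.00·0.6004 − 0.7997·0.6544)]
  = 19.2 / 1.2766 = 15.040 m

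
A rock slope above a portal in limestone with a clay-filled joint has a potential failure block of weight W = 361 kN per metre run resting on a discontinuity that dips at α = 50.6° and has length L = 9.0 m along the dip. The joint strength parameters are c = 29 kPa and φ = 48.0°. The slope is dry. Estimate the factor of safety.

Resolving the block weight along and normal to the plane and applying the Mohr–Coulomb strength on the joint:
N' = W cosα = 361·cos50.6° = 229.1 kN/m
Driving force T = W sinα = 361·sin50.6° = 279.0 kN/m
Resisting force R = c·L + N'·tanφ = 29·9.0 + 229.1·tan48.0° = 261.0 + 254.5 = 515.5 kN/m
FS = R / T = 515.5 / 279.0 = 1.848

FS = 1.85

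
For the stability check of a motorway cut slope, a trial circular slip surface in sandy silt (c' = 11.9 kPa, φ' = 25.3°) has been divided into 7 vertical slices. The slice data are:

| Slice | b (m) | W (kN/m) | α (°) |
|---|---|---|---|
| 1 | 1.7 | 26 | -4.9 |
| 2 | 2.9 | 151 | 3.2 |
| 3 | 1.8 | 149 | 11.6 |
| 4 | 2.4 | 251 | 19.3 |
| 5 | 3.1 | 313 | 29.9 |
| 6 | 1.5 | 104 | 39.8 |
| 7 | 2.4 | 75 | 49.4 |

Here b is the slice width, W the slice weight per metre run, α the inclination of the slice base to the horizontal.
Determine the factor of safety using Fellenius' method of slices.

Ordinary method of slices: FS = Σ[c'·Δl_i + (W_i cosα_i)·tanφ'] / Σ W_i sinα_i, with Δl_i = b_i / cosα_i.
Slice 1: Δl = 1.7/cos(-4.9°) = 1.706 m; N'_1 = 26·cos(-4.9°) = 25.9; c'Δl = 20.30; W sinα = -2.2
Slice 2: Δl = 2.9/cos3.2° = 2.905 m; N'_2 = 151·cos3.2° = 150.8; c'Δl = 34.56; W sinα = 8.4
Slice 3: Δl = 1.8/cos11.6° = 1.838 m; N'_3 = 149·cos11.6° = 146.0; c'Δl = 21.87; W sinα = 30.0
Slice 4: Δl = 2.4/cos19.3° = 2.543 m; N'_4 = 251·cos19.3° = 236.9; c'Δl = 30.26; W sinα = 83.0
Slice 5: Δl = 3.1/cos29.9° = 3.576 m; N'_5 = 313·cos29.9° = 271.3; c'Δl = 42.55; W sinα = 156.0
Slice 6: Δl = 1.5/cos39.8° = 1.952 m; N'_6 = 104·cos39.8° = 79.9; c'Δl = 23.23; W sinα = 66.6
Slice 7: Δl = 2.4/cos49.4° = 3.688 m; N'_7 = 75·cos49.4° = 48.8; c'Δl = 43.89; W sinα = 56.9
Σc'Δl = 216.7 kN/m; ΣN' = 959.6 kN/m; ΣW sinα = 398.7 kN/m
Resisting = 216.7 + 959.6·tan25.3° = 216.7 + 453.6 = 670.3 kN/m
FS = 670.3 / 398.7 = 1.681

FS = 1.68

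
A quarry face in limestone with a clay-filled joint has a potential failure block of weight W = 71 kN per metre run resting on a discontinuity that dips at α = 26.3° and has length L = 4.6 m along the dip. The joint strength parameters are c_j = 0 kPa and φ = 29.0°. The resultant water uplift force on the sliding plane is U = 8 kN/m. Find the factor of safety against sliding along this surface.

Resolving the block weight along and normal to the plane and applying the Mohr–Coulomb strength on the joint:
N' = W cosα − U = 71·cos26.3° − 8 = 55.7 kN/m
Driving force T = W sinα = 71·sin26.3° = 31.5 kN/m
Resisting force R = c_j·L + N'·tanφ = 0·4.6 + 55.7·tan29.0° = 0.0 + 30.8 = 30.8 kN/m
FS = R / T = 30.8 / 31.5 = 0.981

FS = 0.98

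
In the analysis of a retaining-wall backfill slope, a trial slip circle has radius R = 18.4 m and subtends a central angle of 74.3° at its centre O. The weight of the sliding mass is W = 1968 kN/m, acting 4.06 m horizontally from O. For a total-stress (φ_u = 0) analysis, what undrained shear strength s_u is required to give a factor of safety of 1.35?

s_u = 24.6 kPa

FS = s_u·L_a·R / (W·d), so s_u = FS·W·d / (L_a·R).
Arc length L_a = R·θ = 18.4·(74.3°·π/180) = 18.4·1.2968 = 23.86 m
s_u = 1.35·1968·4.06 / (23.86·18.4) = 10786.6 / 439.04 = 24.57 kPa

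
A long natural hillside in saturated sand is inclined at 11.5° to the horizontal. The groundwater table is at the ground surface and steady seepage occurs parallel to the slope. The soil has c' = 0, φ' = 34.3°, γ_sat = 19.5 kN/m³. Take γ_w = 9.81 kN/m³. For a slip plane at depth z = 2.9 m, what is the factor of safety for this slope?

FS = 1.67

With seepage parallel to the slope and the water table at the surface, the effective normal stress on the slip plane uses the buoyant unit weight γ' = γ_sat − γ_w while the driving shear stress uses γ_sat:
FS = [c' + γ' z cos²β tanφ'] / [γ_sat z sinβ cosβ]
(For c' = 0 this reduces to FS = (γ'/γ_sat)·tanφ'/tanβ.)
γ' = 19.5 − 9.81 = 9.69 kN/m³
Numerator = 0.0 + 9.69·2.9·cos²11.5°·tan34.3° = 0.0 + 9.69·2.9·0.9603·0.6822 = 18.407 kPa
Denominator = 19.5·2.9·sin11.5°·cos11.5° = 19.5·2.9·0.1994·0.9799 = 11.048 kPa
FS = 18.407 / 11.048 = 1.666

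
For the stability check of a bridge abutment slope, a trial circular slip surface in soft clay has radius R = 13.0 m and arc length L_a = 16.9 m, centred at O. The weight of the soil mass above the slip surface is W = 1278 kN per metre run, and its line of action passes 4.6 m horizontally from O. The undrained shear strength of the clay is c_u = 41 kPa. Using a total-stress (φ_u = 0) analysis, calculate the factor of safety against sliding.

Taking moments about the centre O, the resisting moment is provided by the undrained shear strength acting along the arc:
M_R = c_u·L_a·R = 41·16.90·13.0 = 9007.7 kN·m/m
M_D = W·d = 1278·4.6 = 5878.8 kN·m/m
FS = M_R / M_D = 9007.7 / 5878.8 = 1.532

FS = 1.53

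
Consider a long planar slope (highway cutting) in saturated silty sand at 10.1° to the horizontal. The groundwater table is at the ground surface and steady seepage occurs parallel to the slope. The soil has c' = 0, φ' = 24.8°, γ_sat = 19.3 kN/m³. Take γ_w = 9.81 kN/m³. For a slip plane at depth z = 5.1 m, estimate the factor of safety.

FS = 1.28

With seepage parallel to the slope and the water table at the surface, the effective normal stress on the slip plane uses the buoyant unit weight γ' = γ_sat − γ_w while the driving shear stress uses γ_sat:
FS = [c' + γ' z cos²β tanφ'] / [γ_sat z sinβ cosβ]
(For c' = 0 this reduces to FS = (γ'/γ_sat)·tanφ'/tanβ.)
γ' = 19.3 − 9.81 = 9.49 kN/m³
Numerator = 0.0 + 9.49·5.1·cos²10.1°·tan24.8° = 0.0 + 9.49·5.1·0.9692·0.4621 = 21.676 kPa
Denominator = 19.3·5.1·sin10.1°·cos10.1° = 19.3·5.1·0.1754·0.9845 = 16.994 kPa
FS = 21.676 / 16.994 = 1.276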